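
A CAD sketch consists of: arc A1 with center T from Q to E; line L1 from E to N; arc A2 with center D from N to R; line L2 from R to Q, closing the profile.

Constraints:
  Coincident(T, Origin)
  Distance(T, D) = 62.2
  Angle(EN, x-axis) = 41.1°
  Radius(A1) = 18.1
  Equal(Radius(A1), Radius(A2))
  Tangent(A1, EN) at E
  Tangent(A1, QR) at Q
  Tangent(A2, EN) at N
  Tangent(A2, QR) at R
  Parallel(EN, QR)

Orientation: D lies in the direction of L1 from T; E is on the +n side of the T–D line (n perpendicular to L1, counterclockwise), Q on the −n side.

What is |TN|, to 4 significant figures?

64.78

The slot axis is L1's direction at 41.1°, so u = (cos 41.1°, sin 41.1°) = (0.7536, 0.6574) and n = (−sin 41.1°, cos 41.1°) = (-0.6574, 0.7536). T is at the origin and D lies 62.2 along u from T, so D = 62.2·u = (46.87, 40.89). Tangency of A1 to both parallel lines with radius 18.1 puts E and Q at T ± 18.1·n: E = (-11.90, 13.64), Q = (11.90, -13.64). Equal radii place N and R the same way about D: N = D + 18.1·n = (34.97, 54.53), R = D − 18.1·n = (58.77, 27.25). Then |TN| = |N − T| = 64.78.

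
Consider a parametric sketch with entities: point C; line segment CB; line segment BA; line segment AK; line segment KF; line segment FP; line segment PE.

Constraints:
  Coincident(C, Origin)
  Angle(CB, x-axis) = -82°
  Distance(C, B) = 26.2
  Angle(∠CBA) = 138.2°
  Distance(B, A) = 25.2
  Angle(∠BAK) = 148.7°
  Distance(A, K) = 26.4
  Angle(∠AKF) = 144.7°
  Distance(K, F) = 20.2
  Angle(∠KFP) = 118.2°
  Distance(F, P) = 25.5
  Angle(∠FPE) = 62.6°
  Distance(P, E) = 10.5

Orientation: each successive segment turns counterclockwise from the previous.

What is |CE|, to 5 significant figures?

60.650

∠KFP = 118.2° gives FP at 88.200° from the x-axis; with |FP| = 25.5, P = (67.870, -11.826). ∠FPE = 62.6° gives PE at -154.40° from the x-axis; with |PE| = 10.5, E = (58.401, -16.363). Then |CE| = |E − C| = 60.650.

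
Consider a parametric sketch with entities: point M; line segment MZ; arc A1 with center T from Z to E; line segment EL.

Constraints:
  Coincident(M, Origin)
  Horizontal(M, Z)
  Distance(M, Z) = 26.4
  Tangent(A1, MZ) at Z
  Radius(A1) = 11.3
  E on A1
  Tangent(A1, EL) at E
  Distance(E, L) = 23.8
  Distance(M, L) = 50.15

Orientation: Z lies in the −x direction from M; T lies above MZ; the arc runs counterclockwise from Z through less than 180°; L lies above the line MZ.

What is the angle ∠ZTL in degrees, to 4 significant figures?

162.0°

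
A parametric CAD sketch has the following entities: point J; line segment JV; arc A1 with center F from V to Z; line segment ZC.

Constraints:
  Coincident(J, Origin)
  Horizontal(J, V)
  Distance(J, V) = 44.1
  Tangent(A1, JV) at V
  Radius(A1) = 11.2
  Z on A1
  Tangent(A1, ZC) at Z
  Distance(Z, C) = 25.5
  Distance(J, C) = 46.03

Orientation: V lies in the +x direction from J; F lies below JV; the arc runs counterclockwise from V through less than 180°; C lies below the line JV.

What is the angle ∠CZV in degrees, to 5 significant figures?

138.61°

Checks: J = (0.00, 0.00) ✓; |FZ| = 11.20 ✓; ∠(FZ, ZC) = 90.00° ✓; |ZC| = 25.50 ✓; |JC| = 46.03 ✓.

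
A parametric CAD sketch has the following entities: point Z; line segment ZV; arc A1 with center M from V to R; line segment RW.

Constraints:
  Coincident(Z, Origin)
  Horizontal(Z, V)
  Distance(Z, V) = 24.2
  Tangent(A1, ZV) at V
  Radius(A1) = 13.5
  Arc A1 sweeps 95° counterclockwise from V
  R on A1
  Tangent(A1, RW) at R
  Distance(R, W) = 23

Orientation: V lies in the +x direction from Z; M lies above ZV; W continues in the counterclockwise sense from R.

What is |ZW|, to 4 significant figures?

51.80

Z is at the origin; ZV is horizontal with |ZV| = 24.2 and V on the +x side, so V = (24.20, 0.000). The tangent condition forces MV to be normal to ZV, so M = V + (0, 13.5) = (24.20, 13.50). On A1, V sits at bearing -90° from M; a 95° counterclockwise sweep puts R at bearing 5°, so R = M + 13.5·(cos 5°, sin 5°) = (37.65, 14.68). Tangency of A1 to RW means the radius MR is perpendicular to RW, so RW runs along (−sin 5°, cos 5°); with |RW| = 23.0, W = (35.64, 37.59). Then |ZW| = |W − Z| = 51.80.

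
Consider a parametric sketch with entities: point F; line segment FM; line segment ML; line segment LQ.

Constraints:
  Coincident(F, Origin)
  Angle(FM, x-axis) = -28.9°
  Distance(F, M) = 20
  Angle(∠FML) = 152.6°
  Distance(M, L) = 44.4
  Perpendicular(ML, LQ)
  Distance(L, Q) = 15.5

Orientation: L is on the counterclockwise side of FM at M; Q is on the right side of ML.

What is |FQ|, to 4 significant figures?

66.89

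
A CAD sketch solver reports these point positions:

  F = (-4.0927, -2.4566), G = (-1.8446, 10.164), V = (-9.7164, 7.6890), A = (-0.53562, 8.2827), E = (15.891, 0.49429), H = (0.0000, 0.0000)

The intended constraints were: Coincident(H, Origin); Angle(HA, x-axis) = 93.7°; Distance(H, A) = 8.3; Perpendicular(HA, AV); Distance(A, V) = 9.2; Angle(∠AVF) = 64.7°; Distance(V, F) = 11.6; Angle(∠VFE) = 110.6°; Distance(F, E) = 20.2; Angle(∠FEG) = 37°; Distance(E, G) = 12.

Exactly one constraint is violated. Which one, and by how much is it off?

Distance(E, G) = 12 — off by 8.20.

H = (0.00, 0.00) ✓; HA at 93.70° ✓; |HA| = 8.300 ✓; ∠(HA, AV) = 90.00° ✓; |AV| = 9.200 ✓; ∠AVF = 64.70° ✓; |VF| = 11.60 ✓; ∠VFE = 110.6° ✓; |FE| = 20.20 ✓; ∠FEG = 37.00° ✓; |EG| = 20.20 ✗.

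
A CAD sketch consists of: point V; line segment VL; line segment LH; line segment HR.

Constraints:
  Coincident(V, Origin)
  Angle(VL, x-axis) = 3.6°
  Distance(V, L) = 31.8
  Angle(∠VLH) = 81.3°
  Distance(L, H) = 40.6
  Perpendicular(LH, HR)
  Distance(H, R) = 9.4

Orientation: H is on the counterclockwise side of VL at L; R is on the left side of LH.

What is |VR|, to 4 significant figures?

42.03

V is at the origin; VL runs at 3.6° with length 31.8, so L = 31.8·(cos 3.6°, sin 3.6°) = (31.74, 1.997). ∠VLH = 81.3°, so LH runs at 3.6° + (180° − 81.3°) = 102.3° from the x-axis; with |LH| = 40.6, H = L + 40.6·(cos 102.3°, sin 102.3°) = (23.09, 41.66). LH is perpendicular to HR; with |HR| = 9.4 on the left of LH, R = H + 9.4·(-0.9770, -0.2130) = (13.90, 39.66). Then |VR| = |R − V| = 42.03.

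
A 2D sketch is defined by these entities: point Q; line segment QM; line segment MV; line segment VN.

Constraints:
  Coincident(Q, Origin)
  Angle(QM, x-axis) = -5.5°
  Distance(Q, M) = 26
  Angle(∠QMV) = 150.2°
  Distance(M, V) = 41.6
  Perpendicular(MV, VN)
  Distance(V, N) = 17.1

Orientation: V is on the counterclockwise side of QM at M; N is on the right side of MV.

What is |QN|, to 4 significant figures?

70.84

Q is at the origin; QM runs at -5.5° with length 26.0, so M = 26.0·(cos -5.5°, sin -5.5°) = (25.88, -2.492). ∠QMV = 150.2°, so MV runs at -5.5° + (180° − 150.2°) = 24.30° from the x-axis; with |MV| = 41.6, V = M + 41.6·(cos 24.30°, sin 24.30°) = (63.79, 14.63). MV is perpendicular to VN; with |VN| = 17.1 on the right of MV, N = V + 17.1·(0.4115, -0.9114) = (70.83, -0.9580). Then |QN| = |N − Q| = 70.84.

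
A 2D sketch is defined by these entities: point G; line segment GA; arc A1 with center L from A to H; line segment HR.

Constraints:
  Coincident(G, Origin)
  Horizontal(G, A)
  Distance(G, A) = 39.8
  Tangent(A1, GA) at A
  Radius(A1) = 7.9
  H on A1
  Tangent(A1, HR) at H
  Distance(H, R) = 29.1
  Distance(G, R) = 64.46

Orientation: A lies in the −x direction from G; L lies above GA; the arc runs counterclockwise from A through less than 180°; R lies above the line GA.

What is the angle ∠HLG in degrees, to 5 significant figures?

56.003°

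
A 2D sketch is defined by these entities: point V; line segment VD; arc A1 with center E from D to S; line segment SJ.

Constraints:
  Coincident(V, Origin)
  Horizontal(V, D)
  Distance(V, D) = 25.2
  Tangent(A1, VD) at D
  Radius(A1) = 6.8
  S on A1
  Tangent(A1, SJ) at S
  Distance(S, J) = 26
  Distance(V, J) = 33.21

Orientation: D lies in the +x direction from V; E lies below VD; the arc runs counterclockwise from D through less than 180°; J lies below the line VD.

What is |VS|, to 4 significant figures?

19.31

V is at the origin; V and D share the same y with |VD| = 25.2 and D on the +x side, so D = (25.20, 0.000). The tangent condition forces ED to be normal to VD, so E = D + (0, -6.8) = (25.20, -6.800). Since ES ⟂ SJ (tangency), |EJ| = √(6.8² + 26.0²) = 26.87 regardless of where S sits on A1. So J lies on both circle(V, 33.21) and circle(E, 26.87); the below-VD intersection is J = (12.80, -30.64). S is the foot of the tangent from J: S = (18.57, -5.291).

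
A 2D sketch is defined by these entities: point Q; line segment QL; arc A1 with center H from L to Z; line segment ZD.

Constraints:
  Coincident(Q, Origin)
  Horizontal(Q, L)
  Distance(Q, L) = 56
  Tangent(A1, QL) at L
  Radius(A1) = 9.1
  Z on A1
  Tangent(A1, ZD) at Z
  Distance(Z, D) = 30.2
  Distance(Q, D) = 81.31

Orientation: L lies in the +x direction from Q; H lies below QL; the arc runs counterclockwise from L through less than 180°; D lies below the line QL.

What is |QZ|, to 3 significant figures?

52.6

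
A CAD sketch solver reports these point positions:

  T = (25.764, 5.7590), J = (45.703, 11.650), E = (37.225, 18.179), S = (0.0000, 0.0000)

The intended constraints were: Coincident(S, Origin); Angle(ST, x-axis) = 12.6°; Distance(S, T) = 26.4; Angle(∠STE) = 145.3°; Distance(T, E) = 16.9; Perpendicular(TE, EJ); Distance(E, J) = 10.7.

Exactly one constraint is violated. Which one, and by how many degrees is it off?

Perpendicular(TE, EJ) — off by 5.10°.

S = (0.00, 0.00) ✓; ST at 12.60° ✓; |ST| = 26.40 ✓; ∠STE = 145.3° ✓; |TE| = 16.90 ✓; ∠(TE, EJ) = 84.90° ✗; |EJ| = 10.70 ✓.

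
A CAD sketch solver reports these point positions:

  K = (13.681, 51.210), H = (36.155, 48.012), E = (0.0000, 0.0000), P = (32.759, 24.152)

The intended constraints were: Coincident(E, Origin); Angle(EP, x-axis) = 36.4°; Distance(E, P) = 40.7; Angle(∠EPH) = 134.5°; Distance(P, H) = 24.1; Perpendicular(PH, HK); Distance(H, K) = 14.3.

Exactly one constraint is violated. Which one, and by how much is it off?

Distance(H, K) = 14.3 — off by 8.40.

E = (0.00, 0.00) ✓; EP at 36.40° ✓; |EP| = 40.70 ✓; ∠EPH = 134.5° ✓; |PH| = 24.10 ✓; ∠(PH, HK) = 90.00° ✓; |HK| = 22.70 ✗.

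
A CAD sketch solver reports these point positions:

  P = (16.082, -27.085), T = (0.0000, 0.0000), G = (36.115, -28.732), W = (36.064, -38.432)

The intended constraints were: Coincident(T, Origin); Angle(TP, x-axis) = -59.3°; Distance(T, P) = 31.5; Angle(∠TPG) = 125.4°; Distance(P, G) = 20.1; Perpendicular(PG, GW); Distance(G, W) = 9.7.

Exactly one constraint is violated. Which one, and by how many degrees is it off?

Perpendicular(PG, GW) — off by 4.40°.

T = (0.00, 0.00) ✓; TP at -59.30° ✓; |TP| = 31.50 ✓; ∠TPG = 125.4° ✓; |PG| = 20.10 ✓; ∠(PG, GW) = 85.60° ✗; |GW| = 9.700 ✓.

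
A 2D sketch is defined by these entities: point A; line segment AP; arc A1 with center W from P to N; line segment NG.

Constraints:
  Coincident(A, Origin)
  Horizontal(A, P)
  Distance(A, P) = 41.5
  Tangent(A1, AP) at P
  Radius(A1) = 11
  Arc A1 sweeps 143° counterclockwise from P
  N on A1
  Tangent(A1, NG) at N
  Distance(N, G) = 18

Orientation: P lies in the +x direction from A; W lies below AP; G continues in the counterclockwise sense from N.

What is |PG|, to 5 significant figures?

31.585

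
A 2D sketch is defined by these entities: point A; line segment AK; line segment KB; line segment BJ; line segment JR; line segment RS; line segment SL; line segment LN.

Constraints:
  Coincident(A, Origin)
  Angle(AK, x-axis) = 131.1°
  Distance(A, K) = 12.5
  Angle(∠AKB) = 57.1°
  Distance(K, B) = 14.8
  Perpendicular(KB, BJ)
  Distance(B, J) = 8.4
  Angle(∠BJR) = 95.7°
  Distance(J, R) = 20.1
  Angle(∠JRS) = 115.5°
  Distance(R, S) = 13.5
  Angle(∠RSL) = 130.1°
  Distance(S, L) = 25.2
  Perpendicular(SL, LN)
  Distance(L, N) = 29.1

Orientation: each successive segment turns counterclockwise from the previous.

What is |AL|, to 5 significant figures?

37.152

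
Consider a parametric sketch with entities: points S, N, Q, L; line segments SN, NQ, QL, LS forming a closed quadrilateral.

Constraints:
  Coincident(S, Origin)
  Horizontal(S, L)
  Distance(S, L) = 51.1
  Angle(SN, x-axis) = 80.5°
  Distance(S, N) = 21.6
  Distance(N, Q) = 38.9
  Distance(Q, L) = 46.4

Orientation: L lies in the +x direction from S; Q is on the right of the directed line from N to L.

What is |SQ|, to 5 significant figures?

19.118

S is at the origin; S and L share the same y with |SL| = 51.1 and L in +x, so L = (51.1, 0). SN runs at 80.5° with |SN| = 21.6, so N = (3.5650, 21.304). Q is determined by |NQ| = 38.9 and |QL| = 46.4 together: it lies at the intersection of circle(N, 38.9) and circle(L, 46.4). With |NL| = 52.091, the foot of the radical line on NL is 19.905 from N and the perpendicular offset is √(38.9² − 19.905²) = 33.422. Taking the right-of-NL solution: Q = (8.0601, -17.336).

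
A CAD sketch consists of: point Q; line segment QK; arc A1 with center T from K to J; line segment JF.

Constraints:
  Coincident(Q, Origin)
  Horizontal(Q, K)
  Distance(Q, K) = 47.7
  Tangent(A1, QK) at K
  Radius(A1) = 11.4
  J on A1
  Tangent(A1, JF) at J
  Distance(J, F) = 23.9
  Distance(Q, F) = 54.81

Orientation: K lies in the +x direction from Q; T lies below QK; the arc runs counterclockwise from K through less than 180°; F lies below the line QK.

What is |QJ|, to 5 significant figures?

38.830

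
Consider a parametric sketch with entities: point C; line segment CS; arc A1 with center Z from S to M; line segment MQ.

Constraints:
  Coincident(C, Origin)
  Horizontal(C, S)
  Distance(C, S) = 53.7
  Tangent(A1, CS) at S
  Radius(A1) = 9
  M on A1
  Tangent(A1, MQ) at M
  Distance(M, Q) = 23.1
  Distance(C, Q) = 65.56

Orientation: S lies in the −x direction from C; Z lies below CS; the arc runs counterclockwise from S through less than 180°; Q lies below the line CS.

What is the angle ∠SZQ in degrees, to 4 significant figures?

174.1°

Checks: |ZM| = 9.000 ✓; ∠(ZM, MQ) = 90.00° ✓; |MQ| = 23.10 ✓; |CQ| = 65.56 ✓.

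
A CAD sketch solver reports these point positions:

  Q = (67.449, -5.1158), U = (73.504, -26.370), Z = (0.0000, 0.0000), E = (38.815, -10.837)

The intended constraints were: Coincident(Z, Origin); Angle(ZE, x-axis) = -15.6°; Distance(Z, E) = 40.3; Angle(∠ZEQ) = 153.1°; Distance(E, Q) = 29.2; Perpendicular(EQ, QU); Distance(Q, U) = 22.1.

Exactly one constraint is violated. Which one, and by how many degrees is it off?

Perpendicular(EQ, QU) — off by 4.60°.

Z = (0.00, 0.00) ✓; ZE at -15.60° ✓; |ZE| = 40.30 ✓; ∠ZEQ = 153.1° ✓; |EQ| = 29.20 ✓; ∠(EQ, QU) = 85.40° ✗; |QU| = 22.10 ✓.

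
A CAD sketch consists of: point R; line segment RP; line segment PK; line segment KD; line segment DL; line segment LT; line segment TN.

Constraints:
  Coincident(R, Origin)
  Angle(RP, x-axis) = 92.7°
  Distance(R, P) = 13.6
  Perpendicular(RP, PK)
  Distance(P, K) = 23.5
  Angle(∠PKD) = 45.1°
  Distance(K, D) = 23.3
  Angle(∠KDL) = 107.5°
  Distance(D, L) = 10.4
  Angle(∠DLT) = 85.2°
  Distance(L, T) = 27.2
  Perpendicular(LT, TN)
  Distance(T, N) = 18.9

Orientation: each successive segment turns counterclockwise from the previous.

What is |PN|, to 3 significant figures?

28.3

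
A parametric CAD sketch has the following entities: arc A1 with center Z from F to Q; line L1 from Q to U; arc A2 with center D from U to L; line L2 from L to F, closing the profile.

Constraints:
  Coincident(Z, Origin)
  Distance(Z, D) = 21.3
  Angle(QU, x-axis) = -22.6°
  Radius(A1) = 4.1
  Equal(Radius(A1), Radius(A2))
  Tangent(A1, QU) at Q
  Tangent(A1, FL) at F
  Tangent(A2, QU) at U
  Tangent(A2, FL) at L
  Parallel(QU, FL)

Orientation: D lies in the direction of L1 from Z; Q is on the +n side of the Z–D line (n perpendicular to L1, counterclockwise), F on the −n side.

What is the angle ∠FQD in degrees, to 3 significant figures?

79.1°

The slot axis is L1's direction at -22.6°, so u = (cos -22.6°, sin -22.6°) = (0.923, -0.384) and n = (−sin -22.6°, cos -22.6°) = (0.384, 0.923). Z is at the origin and D lies 21.3 along u from Z, so D = 21.3·u = (19.7, -8.19). Tangency of A1 to both parallel lines with radius 4.1 puts Q and F at Z ± 4.1·n: Q = (1.58, 3.79), F = (-1.58, -3.79). Then cos ∠FQD = QF·QD / (|QF||QD|), giving 79.1°.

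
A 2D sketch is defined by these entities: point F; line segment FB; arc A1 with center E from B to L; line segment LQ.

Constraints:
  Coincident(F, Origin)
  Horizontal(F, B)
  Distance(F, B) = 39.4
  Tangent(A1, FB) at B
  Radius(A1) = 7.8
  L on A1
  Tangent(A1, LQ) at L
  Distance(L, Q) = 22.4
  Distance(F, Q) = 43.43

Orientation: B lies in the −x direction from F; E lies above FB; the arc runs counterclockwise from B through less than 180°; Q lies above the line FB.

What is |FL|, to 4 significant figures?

32.52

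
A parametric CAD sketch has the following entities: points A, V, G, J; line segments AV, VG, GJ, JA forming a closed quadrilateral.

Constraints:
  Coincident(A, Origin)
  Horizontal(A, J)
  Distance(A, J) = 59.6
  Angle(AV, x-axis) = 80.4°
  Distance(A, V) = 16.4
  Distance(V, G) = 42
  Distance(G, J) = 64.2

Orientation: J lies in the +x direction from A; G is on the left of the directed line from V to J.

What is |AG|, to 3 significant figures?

57.7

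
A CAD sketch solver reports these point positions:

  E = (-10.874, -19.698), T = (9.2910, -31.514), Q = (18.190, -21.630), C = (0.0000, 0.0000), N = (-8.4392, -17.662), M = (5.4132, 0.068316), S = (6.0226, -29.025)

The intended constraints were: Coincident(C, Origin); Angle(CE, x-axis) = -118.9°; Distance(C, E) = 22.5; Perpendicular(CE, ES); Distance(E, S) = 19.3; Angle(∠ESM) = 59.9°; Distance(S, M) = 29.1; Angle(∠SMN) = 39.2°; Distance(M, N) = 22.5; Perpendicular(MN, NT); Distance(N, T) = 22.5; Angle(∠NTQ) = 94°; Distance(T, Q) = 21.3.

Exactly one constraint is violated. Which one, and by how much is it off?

Distance(T, Q) = 21.3 — off by 8.00.

C = (0.00, 0.00) ✓; CE at -118.9° ✓; |CE| = 22.50 ✓; ∠(CE, ES) = 90.00° ✓; |ES| = 19.30 ✓; ∠ESM = 59.90° ✓; |SM| = 29.10 ✓; ∠SMN = 39.20° ✓; |MN| = 22.50 ✓; ∠(MN, NT) = 90.00° ✓; |NT| = 22.50 ✓; ∠NTQ = 94.00° ✓; |TQ| = 13.30 ✗.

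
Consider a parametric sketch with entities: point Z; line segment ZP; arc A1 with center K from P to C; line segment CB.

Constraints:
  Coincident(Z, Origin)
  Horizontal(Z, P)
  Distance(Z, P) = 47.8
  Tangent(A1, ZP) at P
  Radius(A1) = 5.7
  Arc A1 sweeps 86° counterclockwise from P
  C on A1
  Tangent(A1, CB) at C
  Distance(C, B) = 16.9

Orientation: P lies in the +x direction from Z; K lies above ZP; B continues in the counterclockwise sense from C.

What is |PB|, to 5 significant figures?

23.200

Z is at the origin; ZP is horizontal with |ZP| = 47.8 and P on the +x side, so P = (47.800, 0.0000). Since A1 is tangent to ZP there, KP ⟂ ZP, so K = P + (0, 5.7) = (47.800, 5.7000). On A1, P sits at bearing -90° from K; an 86° counterclockwise sweep puts C at bearing -4°, so C = K + 5.7·(cos -4°, sin -4°) = (53.486, 5.3024). A1 meets CB tangentially, so KC is at right angles to CB, so CB runs along (−sin -4°, cos -4°); with |CB| = 16.9, B = (54.665, 22.161). Then |PB| = |B − P| = 23.200.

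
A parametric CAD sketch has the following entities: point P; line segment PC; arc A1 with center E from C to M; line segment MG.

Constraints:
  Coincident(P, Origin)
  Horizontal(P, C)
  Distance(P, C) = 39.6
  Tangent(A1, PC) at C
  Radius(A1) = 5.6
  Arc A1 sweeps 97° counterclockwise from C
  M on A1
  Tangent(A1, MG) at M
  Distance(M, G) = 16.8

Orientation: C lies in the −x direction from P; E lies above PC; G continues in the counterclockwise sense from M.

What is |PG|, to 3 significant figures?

42.8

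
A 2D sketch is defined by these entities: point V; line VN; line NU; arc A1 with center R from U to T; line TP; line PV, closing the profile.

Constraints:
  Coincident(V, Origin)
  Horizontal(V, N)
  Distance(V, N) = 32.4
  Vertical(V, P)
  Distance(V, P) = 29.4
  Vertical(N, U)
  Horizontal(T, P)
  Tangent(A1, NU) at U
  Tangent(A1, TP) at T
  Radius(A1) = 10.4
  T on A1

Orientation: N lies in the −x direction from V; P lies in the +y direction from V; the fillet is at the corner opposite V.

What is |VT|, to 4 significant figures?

36.72

V is at the origin; V and N share the same y with |VN| = 32.4 and N on the −x side, so N = (-32.40, 0.000). V and P share the same x with |VP| = 29.4 and P on the +y side, so P = (0.000, 29.40). The virtual corner opposite V is at (-32.40, 29.40). Since A1 is tangent to NU there, RU ⟂ NU and the tangent condition forces RT to be normal to TP, with radius 10.4, so the center R sits 10.4 in from both sides at R = (-22.00, 19.00). That places the tangent points at U = (-32.40, 19.00) on NU and T = (-22.00, 29.40) on TP. Then |VT| = |T − V| = 36.72.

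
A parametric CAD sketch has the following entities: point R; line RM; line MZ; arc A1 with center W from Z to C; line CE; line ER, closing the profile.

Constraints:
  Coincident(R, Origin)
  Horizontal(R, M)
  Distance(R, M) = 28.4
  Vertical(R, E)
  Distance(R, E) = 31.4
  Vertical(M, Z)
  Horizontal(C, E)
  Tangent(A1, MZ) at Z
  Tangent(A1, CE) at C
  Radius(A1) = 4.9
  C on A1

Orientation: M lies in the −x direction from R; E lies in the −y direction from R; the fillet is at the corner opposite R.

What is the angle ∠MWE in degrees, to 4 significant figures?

112.3°

R is at the origin; R and M share the same y with |RM| = 28.4 and M on the −x side, so M = (-28.40, 0.000). R and E share the same x with |RE| = 31.4 and E on the −y side, so E = (0.000, -31.40). The virtual corner opposite R is at (-28.40, -31.40). A1 meets MZ tangentially, so WZ is at right angles to MZ and since A1 is tangent to CE there, WC ⟂ CE, with radius 4.9, so the center W sits 4.9 in from both sides at W = (-23.50, -26.50). Then cos ∠MWE = WM·WE / (|WM||WE|), giving 112.3°.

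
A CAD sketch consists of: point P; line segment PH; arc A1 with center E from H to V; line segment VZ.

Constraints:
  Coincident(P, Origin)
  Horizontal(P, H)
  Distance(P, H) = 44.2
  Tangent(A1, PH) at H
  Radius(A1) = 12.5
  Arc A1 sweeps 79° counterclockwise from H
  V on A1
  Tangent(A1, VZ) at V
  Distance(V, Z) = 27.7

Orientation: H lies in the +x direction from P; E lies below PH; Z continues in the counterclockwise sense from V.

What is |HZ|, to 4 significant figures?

41.23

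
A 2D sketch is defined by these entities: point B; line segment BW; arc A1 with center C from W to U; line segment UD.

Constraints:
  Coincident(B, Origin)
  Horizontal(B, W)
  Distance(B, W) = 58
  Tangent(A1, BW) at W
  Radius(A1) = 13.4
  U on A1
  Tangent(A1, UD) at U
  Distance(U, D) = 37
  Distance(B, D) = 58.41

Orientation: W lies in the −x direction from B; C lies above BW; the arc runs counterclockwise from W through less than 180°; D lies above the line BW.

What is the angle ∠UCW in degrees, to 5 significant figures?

75.881°

Checks: |BW| = 58.00 ✓; |CU| = 13.40 ✓; ∠(CU, UD) = 90.00° ✓; |UD| = 37.00 ✓; |BD| = 58.41 ✓.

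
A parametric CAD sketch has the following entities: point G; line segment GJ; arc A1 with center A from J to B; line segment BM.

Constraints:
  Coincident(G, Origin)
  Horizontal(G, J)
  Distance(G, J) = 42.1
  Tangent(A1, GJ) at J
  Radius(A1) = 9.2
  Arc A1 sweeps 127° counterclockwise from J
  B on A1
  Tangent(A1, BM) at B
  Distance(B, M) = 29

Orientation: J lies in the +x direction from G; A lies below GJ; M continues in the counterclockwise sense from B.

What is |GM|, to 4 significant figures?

64.51

G is at the origin; G and J share the same y with |GJ| = 42.1 and J on the +x side, so J = (42.10, 0.000). The tangent condition forces AJ to be normal to GJ, so A = J + (0, -9.2) = (42.10, -9.200). On A1, J sits at bearing 90° from A; a 127° counterclockwise sweep puts B at bearing 217°, so B = A + 9.2·(cos 217°, sin 217°) = (34.75, -14.74). A1 meets BM tangentially, so AB is at right angles to BM, so BM runs along (−sin 217°, cos 217°); with |BM| = 29.0, M = (52.21, -37.90). Then |GM| = |M − G| = 64.51.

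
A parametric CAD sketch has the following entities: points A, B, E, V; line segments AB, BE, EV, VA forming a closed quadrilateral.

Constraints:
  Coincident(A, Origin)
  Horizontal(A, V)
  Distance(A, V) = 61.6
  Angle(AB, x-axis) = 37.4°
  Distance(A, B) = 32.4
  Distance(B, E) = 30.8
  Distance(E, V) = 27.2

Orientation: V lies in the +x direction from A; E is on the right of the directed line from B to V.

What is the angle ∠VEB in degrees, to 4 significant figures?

89.48°

A is at the origin; A and V share the same y with |AV| = 61.6 and V in +x, so V = (61.6, 0). AB runs at 37.4° with |AB| = 32.4, so B = (25.74, 19.68). E is determined by |BE| = 30.8 and |EV| = 27.2 together: it lies at the intersection of circle(B, 30.8) and circle(V, 27.2). With |BV| = 40.91, the foot of the radical line on BV is 23.01 from B and the perpendicular offset is √(30.8² − 23.01²) = 20.48. Taking the right-of-BV solution: E = (36.05, -9.342).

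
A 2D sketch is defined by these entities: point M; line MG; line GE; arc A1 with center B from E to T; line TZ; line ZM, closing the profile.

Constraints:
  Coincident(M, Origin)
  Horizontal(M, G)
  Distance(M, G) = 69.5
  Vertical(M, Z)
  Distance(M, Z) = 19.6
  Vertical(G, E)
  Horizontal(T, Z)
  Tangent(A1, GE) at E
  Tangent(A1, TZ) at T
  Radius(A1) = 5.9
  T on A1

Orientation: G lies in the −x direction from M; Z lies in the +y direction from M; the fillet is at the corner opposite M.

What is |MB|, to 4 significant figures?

65.06

M is at the origin; M and G share the same y with |MG| = 69.5 and G on the −x side, so G = (-69.50, 0.000). M and Z share the same x with |MZ| = 19.6 and Z on the +y side, so Z = (0.000, 19.60). The virtual corner opposite M is at (-69.50, 19.60). The tangent condition forces BE to be normal to GE and since A1 is tangent to TZ there, BT ⟂ TZ, with radius 5.9, so the center B sits 5.9 in from both sides at B = (-63.60, 13.70). Then |MB| = |B − M| = 65.06.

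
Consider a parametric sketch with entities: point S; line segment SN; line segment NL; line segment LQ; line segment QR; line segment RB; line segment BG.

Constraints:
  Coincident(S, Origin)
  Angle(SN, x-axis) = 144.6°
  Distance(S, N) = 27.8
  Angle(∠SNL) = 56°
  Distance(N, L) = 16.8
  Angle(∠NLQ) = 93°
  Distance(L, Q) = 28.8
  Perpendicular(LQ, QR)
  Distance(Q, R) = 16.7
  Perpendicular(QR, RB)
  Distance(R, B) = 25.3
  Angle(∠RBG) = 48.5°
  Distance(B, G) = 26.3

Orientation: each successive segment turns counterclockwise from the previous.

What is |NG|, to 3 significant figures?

29.4

The perpendicularity gives RB at right angles to QR, so RB runs at 176°; with |RB| = 25.3, B = (-18.3, 15.7). ∠RBG = 48.5° gives BG at -52.9° from the x-axis; with |BG| = 26.3, G = (-2.44, -5.29). Then |NG| = |G − N| = 29.4.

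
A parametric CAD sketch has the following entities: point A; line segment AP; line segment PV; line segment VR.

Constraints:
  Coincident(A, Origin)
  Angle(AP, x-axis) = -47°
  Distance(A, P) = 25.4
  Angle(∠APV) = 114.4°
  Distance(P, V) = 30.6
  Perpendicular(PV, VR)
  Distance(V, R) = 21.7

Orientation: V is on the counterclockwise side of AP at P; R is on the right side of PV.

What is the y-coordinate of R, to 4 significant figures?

-29.38

∠APV = 114.4°, so PV runs at -47.0° + (180° − 114.4°) = 18.60° from the x-axis; with |PV| = 30.6, V = P + 30.6·(cos 18.60°, sin 18.60°) = (46.32, -8.816). PV is perpendicular to VR; with |VR| = 21.7 on the right of PV, R = V + 21.7·(0.3190, -0.9478) = (53.25, -29.38). So R.y = -29.38.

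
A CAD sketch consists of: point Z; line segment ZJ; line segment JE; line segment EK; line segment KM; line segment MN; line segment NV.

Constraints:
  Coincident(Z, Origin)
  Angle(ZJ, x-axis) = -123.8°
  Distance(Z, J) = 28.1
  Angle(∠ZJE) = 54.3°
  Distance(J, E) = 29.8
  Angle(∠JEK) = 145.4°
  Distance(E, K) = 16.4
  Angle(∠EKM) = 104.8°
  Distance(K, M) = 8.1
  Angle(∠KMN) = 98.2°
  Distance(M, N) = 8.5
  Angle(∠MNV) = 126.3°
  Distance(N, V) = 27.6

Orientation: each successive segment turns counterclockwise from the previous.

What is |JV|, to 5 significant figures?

22.921

Z is at the origin; ZJ runs at -123.8° with length 28.1, so J = (-15.632, -23.351). ∠ZJE = 54.3° gives JE at 1.9000° from the x-axis; with |JE| = 29.8, E = (14.152, -22.363). ∠JEK = 145.4° gives EK at 36.500° from the x-axis; with |EK| = 16.4, K = (27.335, -12.608). ∠EKM = 104.8° gives KM at 111.70° from the x-axis; with |KM| = 8.1, M = (24.340, -5.0816). ∠KMN = 98.2° gives MN at -166.50° from the x-axis; with |MN| = 8.5, N = (16.075, -7.0659). ∠MNV = 126.3° gives NV at -112.80° from the x-axis; with |NV| = 27.6, V = (5.3794, -32.509). Then |JV| = |V − J| = 22.921.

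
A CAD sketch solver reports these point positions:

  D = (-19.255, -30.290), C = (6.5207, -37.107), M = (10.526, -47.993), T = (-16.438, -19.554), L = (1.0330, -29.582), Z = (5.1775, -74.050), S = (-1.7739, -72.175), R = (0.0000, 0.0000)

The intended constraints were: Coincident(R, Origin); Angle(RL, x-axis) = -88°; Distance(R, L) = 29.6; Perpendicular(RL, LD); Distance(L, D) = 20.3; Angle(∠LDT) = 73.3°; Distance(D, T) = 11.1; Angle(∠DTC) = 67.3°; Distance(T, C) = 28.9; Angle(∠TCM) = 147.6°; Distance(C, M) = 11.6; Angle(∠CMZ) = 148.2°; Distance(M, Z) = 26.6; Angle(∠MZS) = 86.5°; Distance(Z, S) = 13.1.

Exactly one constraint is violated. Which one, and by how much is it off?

Distance(Z, S) = 13.1 — off by 5.90.

R = (0.00, 0.00) ✓; RL at -88.00° ✓; |RL| = 29.60 ✓; ∠(RL, LD) = 90.00° ✓; |LD| = 20.30 ✓; ∠LDT = 73.30° ✓; |DT| = 11.10 ✓; ∠DTC = 67.30° ✓; |TC| = 28.90 ✓; ∠TCM = 147.6° ✓; |CM| = 11.60 ✓; ∠CMZ = 148.2° ✓; |MZ| = 26.60 ✓; ∠MZS = 86.50° ✓; |ZS| = 7.200 ✗.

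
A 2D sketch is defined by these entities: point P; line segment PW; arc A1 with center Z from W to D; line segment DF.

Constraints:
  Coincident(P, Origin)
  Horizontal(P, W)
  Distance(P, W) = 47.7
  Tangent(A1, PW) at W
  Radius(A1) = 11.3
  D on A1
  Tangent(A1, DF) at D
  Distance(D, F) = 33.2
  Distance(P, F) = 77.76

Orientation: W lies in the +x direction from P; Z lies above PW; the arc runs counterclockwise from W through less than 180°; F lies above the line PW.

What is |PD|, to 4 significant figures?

59.40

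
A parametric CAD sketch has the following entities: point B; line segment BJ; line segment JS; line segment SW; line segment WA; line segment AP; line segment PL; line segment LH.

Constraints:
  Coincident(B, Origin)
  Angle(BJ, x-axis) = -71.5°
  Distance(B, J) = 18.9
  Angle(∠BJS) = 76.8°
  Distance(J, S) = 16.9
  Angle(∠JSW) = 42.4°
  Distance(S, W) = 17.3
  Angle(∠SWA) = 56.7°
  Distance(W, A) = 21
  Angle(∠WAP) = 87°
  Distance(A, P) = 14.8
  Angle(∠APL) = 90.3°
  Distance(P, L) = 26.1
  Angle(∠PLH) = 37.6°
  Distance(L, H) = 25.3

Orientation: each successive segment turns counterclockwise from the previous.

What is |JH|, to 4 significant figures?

3.028

B is at the origin; BJ runs at -71.5° with length 18.9, so J = (5.997, -17.92). ∠BJS = 76.8° gives JS at 31.70° from the x-axis; with |JS| = 16.9, S = (20.38, -9.043). ∠JSW = 42.4° gives SW at 169.3° from the x-axis; with |SW| = 17.3, W = (3.377, -5.831). ∠SWA = 56.7° gives WA at -67.40° from the x-axis; with |WA| = 21.0, A = (11.45, -25.22). ∠WAP = 87.0° gives AP at 25.60° from the x-axis; with |AP| = 14.8, P = (24.79, -18.82). ∠APL = 90.3° gives PL at 115.3° from the x-axis; with |PL| = 26.1, L = (13.64, 4.773). ∠PLH = 37.6° gives LH at -102.3° from the x-axis; with |LH| = 25.3, H = (8.250, -19.95). Then |JH| = |H − J| = 3.028.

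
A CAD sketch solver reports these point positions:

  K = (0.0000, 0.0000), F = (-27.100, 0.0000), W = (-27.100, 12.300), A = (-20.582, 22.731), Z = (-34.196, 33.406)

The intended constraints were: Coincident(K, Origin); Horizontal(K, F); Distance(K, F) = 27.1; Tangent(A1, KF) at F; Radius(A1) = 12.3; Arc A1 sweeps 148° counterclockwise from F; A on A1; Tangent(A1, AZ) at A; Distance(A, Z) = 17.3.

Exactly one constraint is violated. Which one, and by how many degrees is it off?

Tangent(A1, AZ) at A — off by 6.10°.

K = (0.00, 0.00) ✓; K.y = 0.00, F.y = 0.00 ✓; |KF| = 27.10 ✓; ∠(WF, FK) = 90.00° ✓; |WF| = 12.30 ✓; bearing(W→A) − bearing(W→F) = 148.0° ✓; |WA| = 12.30 ✓; ∠(WA, AZ) = 96.10° ✗; |AZ| = 17.30 ✓.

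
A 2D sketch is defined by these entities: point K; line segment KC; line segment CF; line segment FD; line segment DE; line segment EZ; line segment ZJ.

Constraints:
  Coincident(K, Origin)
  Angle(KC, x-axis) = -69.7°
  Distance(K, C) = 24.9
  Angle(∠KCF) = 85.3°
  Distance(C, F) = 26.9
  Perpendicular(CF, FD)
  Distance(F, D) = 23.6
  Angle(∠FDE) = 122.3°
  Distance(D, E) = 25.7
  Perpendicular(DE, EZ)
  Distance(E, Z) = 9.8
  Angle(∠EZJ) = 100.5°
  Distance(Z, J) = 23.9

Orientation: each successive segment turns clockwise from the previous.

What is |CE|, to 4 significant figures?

37.69

K is at the origin; KC runs at -69.7° with length 24.9, so C = (8.639, -23.35). ∠KCF = 85.3° gives CF at -164.4° from the x-axis; with |CF| = 26.9, F = (-17.27, -30.59). CF ⟂ FD, so FD runs at 105.6°; with |FD| = 23.6, D = (-23.62, -7.857). ∠FDE = 122.3° gives DE at 47.90° from the x-axis; with |DE| = 25.7, E = (-6.387, 11.21). Then |CE| = |E − C| = 37.69.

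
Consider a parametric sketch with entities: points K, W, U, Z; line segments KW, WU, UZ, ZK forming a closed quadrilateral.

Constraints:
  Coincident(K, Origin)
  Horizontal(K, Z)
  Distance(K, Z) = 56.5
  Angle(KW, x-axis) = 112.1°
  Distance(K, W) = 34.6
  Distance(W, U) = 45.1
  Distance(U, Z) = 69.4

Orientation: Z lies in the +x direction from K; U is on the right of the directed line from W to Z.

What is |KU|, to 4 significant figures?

17.48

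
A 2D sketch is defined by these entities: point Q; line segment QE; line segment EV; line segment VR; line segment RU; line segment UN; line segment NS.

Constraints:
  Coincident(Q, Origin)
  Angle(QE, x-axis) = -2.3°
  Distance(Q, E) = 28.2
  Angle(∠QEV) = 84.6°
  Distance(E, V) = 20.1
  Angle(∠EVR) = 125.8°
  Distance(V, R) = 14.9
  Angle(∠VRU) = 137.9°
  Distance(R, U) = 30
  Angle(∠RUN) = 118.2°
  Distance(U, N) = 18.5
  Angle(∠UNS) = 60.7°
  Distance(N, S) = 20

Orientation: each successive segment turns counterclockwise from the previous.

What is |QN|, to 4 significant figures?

21.50

Q is at the origin; QE runs at -2.3° with length 28.2, so E = (28.18, -1.132). ∠QEV = 84.6° gives EV at 93.10° from the x-axis; with |EV| = 20.1, V = (27.09, 18.94). ∠EVR = 125.8° gives VR at 147.3° from the x-axis; with |VR| = 14.9, R = (14.55, 26.99). ∠VRU = 137.9° gives RU at -170.6° from the x-axis; with |RU| = 30.0, U = (-15.05, 22.09). ∠RUN = 118.2° gives UN at -108.8° from the x-axis; with |UN| = 18.5, N = (-21.01, 4.576). Then |QN| = |N − Q| = 21.50.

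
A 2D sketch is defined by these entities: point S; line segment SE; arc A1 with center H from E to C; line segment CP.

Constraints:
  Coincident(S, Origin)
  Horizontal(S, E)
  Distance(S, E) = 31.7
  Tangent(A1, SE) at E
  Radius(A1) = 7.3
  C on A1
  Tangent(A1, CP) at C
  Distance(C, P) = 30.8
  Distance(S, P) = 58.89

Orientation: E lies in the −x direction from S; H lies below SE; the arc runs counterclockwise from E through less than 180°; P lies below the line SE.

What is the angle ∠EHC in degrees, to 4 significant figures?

73.17°

Checks: S = (0.00, 0.00) ✓; |HC| = 7.300 ✓; ∠(HC, CP) = 90.00° ✓; |CP| = 30.80 ✓; |SP| = 58.89 ✓.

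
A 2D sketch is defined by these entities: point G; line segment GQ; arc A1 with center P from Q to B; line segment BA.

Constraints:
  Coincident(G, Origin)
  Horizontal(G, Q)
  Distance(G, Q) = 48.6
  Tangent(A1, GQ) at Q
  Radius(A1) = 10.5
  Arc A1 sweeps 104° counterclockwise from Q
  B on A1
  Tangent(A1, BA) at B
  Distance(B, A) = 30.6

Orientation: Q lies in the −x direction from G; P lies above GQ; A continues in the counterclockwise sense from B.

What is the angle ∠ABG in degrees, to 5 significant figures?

122.75°

G is at the origin; GQ is horizontal with |GQ| = 48.6 and Q on the −x side, so Q = (-48.600, 0.0000). The tangent condition forces PQ to be normal to GQ, so P = Q + (0, 10.5) = (-48.600, 10.500). On A1, Q sits at bearing -90° from P; a 104° counterclockwise sweep puts B at bearing 14°, so B = P + 10.5·(cos 14°, sin 14°) = (-38.412, 13.040). Tangency of A1 to BA means the radius PB is perpendicular to BA, so BA runs along (−sin 14°, cos 14°); with |BA| = 30.6, A = (-45.815, 42.731). Then cos ∠ABG = BA·BG / (|BA||BG|), giving 122.75°.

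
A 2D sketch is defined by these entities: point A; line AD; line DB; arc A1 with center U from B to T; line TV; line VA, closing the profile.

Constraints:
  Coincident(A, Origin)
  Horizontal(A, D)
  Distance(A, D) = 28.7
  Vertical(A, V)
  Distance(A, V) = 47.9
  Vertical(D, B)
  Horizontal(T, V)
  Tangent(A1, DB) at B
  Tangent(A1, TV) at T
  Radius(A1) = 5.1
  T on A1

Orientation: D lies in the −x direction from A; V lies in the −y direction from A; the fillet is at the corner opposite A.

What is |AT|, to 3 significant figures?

53.4

A is at the origin; A and D share the same y with |AD| = 28.7 and D on the −x side, so D = (-28.7, 0.00). A and V share the same x with |AV| = 47.9 and V on the −y side, so V = (0.00, -47.9). The virtual corner opposite A is at (-28.7, -47.9). Since A1 is tangent to DB there, UB ⟂ DB and the tangent condition forces UT to be normal to TV, with radius 5.1, so the center U sits 5.1 in from both sides at U = (-23.6, -42.8). That places the tangent points at B = (-28.7, -42.8) on DB and T = (-23.6, -47.9) on TV. Then |AT| = |T − A| = 53.4.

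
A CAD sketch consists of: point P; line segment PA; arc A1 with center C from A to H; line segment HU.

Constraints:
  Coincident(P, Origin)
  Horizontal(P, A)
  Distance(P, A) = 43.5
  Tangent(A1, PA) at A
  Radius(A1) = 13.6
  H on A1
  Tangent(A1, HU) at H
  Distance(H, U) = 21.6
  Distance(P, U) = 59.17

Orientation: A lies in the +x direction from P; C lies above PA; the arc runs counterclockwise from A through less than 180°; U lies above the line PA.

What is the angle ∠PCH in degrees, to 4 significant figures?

167.2°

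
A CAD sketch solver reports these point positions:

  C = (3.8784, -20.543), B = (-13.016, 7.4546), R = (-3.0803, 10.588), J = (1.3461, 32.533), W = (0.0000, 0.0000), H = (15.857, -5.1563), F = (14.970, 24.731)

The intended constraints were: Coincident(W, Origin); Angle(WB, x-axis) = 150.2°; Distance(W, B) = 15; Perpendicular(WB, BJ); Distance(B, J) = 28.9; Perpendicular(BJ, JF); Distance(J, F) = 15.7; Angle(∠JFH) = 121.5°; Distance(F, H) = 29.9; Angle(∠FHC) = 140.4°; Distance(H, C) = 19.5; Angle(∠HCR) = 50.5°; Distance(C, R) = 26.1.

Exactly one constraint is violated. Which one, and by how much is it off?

Distance(C, R) = 26.1 — off by 5.80.

W = (0.00, 0.00) ✓; WB at 150.2° ✓; |WB| = 15.00 ✓; ∠(WB, BJ) = 90.00° ✓; |BJ| = 28.90 ✓; ∠(BJ, JF) = 90.00° ✓; |JF| = 15.70 ✓; ∠JFH = 121.5° ✓; |FH| = 29.90 ✓; ∠FHC = 140.4° ✓; |HC| = 19.50 ✓; ∠HCR = 50.50° ✓; |CR| = 31.90 ✗.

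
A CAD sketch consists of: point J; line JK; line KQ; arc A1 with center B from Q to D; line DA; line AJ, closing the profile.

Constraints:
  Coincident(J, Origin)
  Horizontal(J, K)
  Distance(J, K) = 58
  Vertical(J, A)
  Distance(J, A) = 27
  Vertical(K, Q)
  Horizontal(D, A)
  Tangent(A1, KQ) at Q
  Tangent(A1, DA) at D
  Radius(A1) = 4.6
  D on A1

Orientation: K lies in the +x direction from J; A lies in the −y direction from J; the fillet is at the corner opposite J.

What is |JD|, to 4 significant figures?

59.84

J is at the origin; JK is horizontal with |JK| = 58.0 and K on the +x side, so K = (58.00, 0.000). J and A share the same x with |JA| = 27.0 and A on the −y side, so A = (0.000, -27.00). The virtual corner opposite J is at (58.00, -27.00). The tangent condition forces BQ to be normal to KQ and the tangent condition forces BD to be normal to DA, with radius 4.6, so the center B sits 4.6 in from both sides at B = (53.40, -22.40). That places the tangent points at Q = (58.00, -22.40) on KQ and D = (53.40, -27.00) on DA. Then |JD| = |D − J| = 59.84.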